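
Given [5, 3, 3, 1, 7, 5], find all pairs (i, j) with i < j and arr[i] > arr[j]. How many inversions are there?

Finding inversions in [5, 3, 3, 1, 7, 5]:

(0, 1): arr[0]=5 > arr[1]=3
(0, 2): arr[0]=5 > arr[2]=3
(0, 3): arr[0]=5 > arr[3]=1
(1, 3): arr[1]=3 > arr[3]=1
(2, 3): arr[2]=3 > arr[3]=1
(4, 5): arr[4]=7 > arr[5]=5

Total inversions: 6

The array has 6 inversion(s): (0,1), (0,2), (0,3), (1,3), (2,3), (4,5). Each pair (i,j) satisfies i < j and arr[i] > arr[j].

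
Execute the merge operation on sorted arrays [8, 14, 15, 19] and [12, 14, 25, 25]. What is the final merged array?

Merging process:

Compare 8 vs 12: take 8 from left. Merged: [8]
Compare 14 vs 12: take 12 from right. Merged: [8, 12]
Compare 14 vs 14: take 14 from left. Merged: [8, 12, 14]
Compare 15 vs 14: take 14 from right. Merged: [8, 12, 14, 14]
Compare 15 vs 25: take 15 from left. Merged: [8, 12, 14, 14, 15]
Compare 19 vs 25: take 19 from left. Merged: [8, 12, 14, 14, 15, 19]
Append remaining from right: [25, 25]. Merged: [8, 12, 14, 14, 15, 19, 25, 25]

Final merged array: [8, 12, 14, 14, 15, 19, 25, 25]
Total comparisons: 6

The merged array is [8, 12, 14, 14, 15, 19, 25, 25], requiring 6 comparisons. The merge step runs in O(n) time where n is the total number of elements.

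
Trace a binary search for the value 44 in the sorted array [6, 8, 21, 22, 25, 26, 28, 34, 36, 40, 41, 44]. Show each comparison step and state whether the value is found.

Binary search for 44 in [6, 8, 21, 22, 25, 26, 28, 34, 36, 40, 41, 44]:

lo=0, hi=11, mid=5, arr[mid]=26 -> 26 < 44, search right half
lo=6, hi=11, mid=8, arr[mid]=36 -> 36 < 44, search right half
lo=9, hi=11, mid=10, arr[mid]=41 -> 41 < 44, search right half
lo=11, hi=11, mid=11, arr[mid]=44 -> Found target at index 11!

Binary search finds 44 at index 11 after 4 comparisons. The search repeatedly halves the search space by comparing with the middle element.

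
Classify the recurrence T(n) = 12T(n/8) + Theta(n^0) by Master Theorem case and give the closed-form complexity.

Master Theorem for T(n) = 12T(n/8) + O(n^0):

a = 12, b = 8, c = 0
log_b(a) = log_8(12) = 1.1950

Case 1: c = 0 < log_8(12) = 1.1950
T(n) = O(n^(log_8 12))

For T(n) = 12T(n/8) + O(n^0): log_8(12) = 1.1950. This is Case 1 of the Master Theorem (c < log_b(a), work dominated by leaves), giving O(n^(log_8 12)).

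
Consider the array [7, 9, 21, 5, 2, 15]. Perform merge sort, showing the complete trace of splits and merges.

Merge sort trace:

Split: [7, 9, 21, 5, 2, 15] -> [7, 9, 21] and [5, 2, 15]
  Split: [7, 9, 21] -> [7] and [9, 21]
    Split: [9, 21] -> [9] and [21]
    Merge: [9] + [21] -> [9, 21]
  Merge: [7] + [9, 21] -> [7, 9, 21]
  Split: [5, 2, 15] -> [5] and [2, 15]
    Split: [2, 15] -> [2] and [15]
    Merge: [2] + [15] -> [2, 15]
  Merge: [5] + [2, 15] -> [2, 5, 15]
Merge: [7, 9, 21] + [2, 5, 15] -> [2, 5, 7, 9, 15, 21]

Final sorted array: [2, 5, 7, 9, 15, 21]

The merge sort proceeds by recursively splitting the array and merging sorted halves.
After all merges, the sorted array is [2, 5, 7, 9, 15, 21].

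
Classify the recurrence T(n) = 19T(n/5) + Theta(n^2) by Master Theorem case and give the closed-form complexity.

Master Theorem for T(n) = 19T(n/5) + O(n^2):

a = 19, b = 5, c = 2
log_b(a) = log_5(19) = 1.8295

Case 3: c = 2 > log_5(19) = 1.8295
T(n) = O(n^2) = O(n^2)

For T(n) = 19T(n/5) + O(n^2): log_5(19) = 1.8295. This is Case 3 of the Master Theorem (c > log_b(a), work dominated by root), giving O(n^2).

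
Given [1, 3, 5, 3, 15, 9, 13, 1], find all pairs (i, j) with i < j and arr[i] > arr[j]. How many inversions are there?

Finding inversions in [1, 3, 5, 3, 15, 9, 13, 1]:

(1, 7): arr[1]=3 > arr[7]=1
(2, 3): arr[2]=5 > arr[3]=3
(2, 7): arr[2]=5 > arr[7]=1
(3, 7): arr[3]=3 > arr[7]=1
(4, 5): arr[4]=15 > arr[5]=9
(4, 6): arr[4]=15 > arr[6]=13
(4, 7): arr[4]=15 > arr[7]=1
(5, 7): arr[5]=9 > arr[7]=1
(6, 7): arr[6]=13 > arr[7]=1

Total inversions: 9

The array has 9 inversion(s): (1,7), (2,3), (2,7), (3,7), (4,5), (4,6), (4,7), (5,7), (6,7). Each pair (i,j) satisfies i < j and arr[i] > arr[j].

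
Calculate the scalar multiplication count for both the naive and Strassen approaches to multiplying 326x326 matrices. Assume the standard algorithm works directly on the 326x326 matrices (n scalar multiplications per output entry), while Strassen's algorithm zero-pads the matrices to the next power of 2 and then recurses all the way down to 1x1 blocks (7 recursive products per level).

Matrix multiplication for 326x326 matrices:

Strassen's algorithm requires power-of-2 dimensions. Pad 326x326 to 512x512 (next power of 2).

Standard algorithm: 326^3 = 34645976 multiplications
Strassen's algorithm: 7^(log2(512)) = 7^9 = 40353607 multiplications
Difference: 34645976 - 40353607 = -5707631 (Strassen uses MORE here due to padding overhead — for small or just-over-power-of-2 n, padding can outweigh the per-level savings)

Standard: 34645976 multiplications (326^3). Strassen: 40353607 multiplications (7^9, after padding to 512x512). Strassen reduces 8 recursive multiplications to 7 at each level.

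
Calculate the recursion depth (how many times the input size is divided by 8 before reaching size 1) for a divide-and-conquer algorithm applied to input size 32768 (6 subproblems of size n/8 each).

For divide and conquer with division factor 8:

Problem sizes at each level:
Level 0: 32768
Level 1: 4096
Level 2: 512
Level 3: 64
Level 4: 8
Level 5: 1

The root is level 0 and the size-1 base case is level 5 (the tree spans levels 0 through 5, i.e. 6 levels counting the root), so the depth is the number of divisions: log_8(32768) = 5

The recursion tree depth is log_8(32768) = 5. At each level, the problem size is divided by 8, so it takes 5 divisions to reduce to a base case of size 1. The algorithm makes 6 recursive calls at each level.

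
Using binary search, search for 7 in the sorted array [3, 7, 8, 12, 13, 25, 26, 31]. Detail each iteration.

Binary search for 7 in [3, 7, 8, 12, 13, 25, 26, 31]:

lo=0, hi=7, mid=3, arr[mid]=12 -> 12 > 7, search left half
lo=0, hi=2, mid=1, arr[mid]=7 -> Found target at index 1!

Binary search finds 7 at index 1 after 2 comparisons. The search repeatedly halves the search space by comparing with the middle element.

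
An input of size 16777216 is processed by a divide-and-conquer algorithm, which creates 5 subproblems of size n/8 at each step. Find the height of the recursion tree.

For divide and conquer with division factor 8:

Problem sizes at each level:
Level 0: 16777216
Level 1: 2097152
Level 2: 262144
Level 3: 32768
Level 4: 4096
Level 5: 512
Level 6: 64
Level 7: 8
Level 8: 1

The root is level 0 and the size-1 base case is level 8 (the tree spans levels 0 through 8, i.e. 9 levels counting the root), so the depth is the number of divisions: log_8(16777216) = 8

The recursion tree depth is log_8(16777216) = 8. At each level, the problem size is divided by 8, so it takes 8 divisions to reduce to a base case of size 1. The algorithm makes 5 recursive calls at each level.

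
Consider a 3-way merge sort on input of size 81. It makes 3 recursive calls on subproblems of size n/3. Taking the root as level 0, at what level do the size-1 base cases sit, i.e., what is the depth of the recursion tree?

For divide and conquer with division factor 3:

Problem sizes at each level:
Level 0: 81
Level 1: 27
Level 2: 9
Level 3: 3
Level 4: 1

The root is level 0 and the size-1 base case is level 4 (the tree spans levels 0 through 4, i.e. 5 levels counting the root), so the depth is the number of divisions: log_3(81) = 4

The recursion tree depth is log_3(81) = 4. At each level, the problem size is divided by 3, so it takes 4 divisions to reduce to a base case of size 1. The algorithm makes 3 recursive calls at each level.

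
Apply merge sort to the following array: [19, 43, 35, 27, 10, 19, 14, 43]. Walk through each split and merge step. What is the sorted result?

Merge sort trace:

Split: [19, 43, 35, 27, 10, 19, 14, 43] -> [19, 43, 35, 27] and [10, 19, 14, 43]
  Split: [19, 43, 35, 27] -> [19, 43] and [35, 27]
    Split: [19, 43] -> [19] and [43]
    Merge: [19] + [43] -> [19, 43]
    Split: [35, 27] -> [35] and [27]
    Merge: [35] + [27] -> [27, 35]
  Merge: [19, 43] + [27, 35] -> [19, 27, 35, 43]
  Split: [10, 19, 14, 43] -> [10, 19] and [14, 43]
    Split: [10, 19] -> [10] and [19]
    Merge: [10] + [19] -> [10, 19]
    Split: [14, 43] -> [14] and [43]
    Merge: [14] + [43] -> [14, 43]
  Merge: [10, 19] + [14, 43] -> [10, 14, 19, 43]
Merge: [19, 27, 35, 43] + [10, 14, 19, 43] -> [10, 14, 19, 19, 27, 35, 43, 43]

Final sorted array: [10, 14, 19, 19, 27, 35, 43, 43]

The merge sort proceeds by recursively splitting the array and merging sorted halves.
After all merges, the sorted array is [10, 14, 19, 19, 27, 35, 43, 43].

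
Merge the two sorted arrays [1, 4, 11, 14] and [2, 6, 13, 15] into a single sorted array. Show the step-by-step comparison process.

Merging process:

Compare 1 vs 2: take 1 from left. Merged: [1]
Compare 4 vs 2: take 2 from right. Merged: [1, 2]
Compare 4 vs 6: take 4 from left. Merged: [1, 2, 4]
Compare 11 vs 6: take 6 from right. Merged: [1, 2, 4, 6]
Compare 11 vs 13: take 11 from left. Merged: [1, 2, 4, 6, 11]
Compare 14 vs 13: take 13 from right. Merged: [1, 2, 4, 6, 11, 13]
Compare 14 vs 15: take 14 from left. Merged: [1, 2, 4, 6, 11, 13, 14]
Append remaining from right: [15]. Merged: [1, 2, 4, 6, 11, 13, 14, 15]

Final merged array: [1, 2, 4, 6, 11, 13, 14, 15]
Total comparisons: 7

The merged array is [1, 2, 4, 6, 11, 13, 14, 15], requiring 7 comparisons. The merge step runs in O(n) time where n is the total number of elements.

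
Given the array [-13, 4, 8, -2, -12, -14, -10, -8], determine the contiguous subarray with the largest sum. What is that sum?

Using Kadane's algorithm on [-13, 4, 8, -2, -12, -14, -10, -8]:

Scanning through the array:
Position 1 (value 4): max_ending_here = 4, max_so_far = 4
Position 2 (value 8): max_ending_here = 12, max_so_far = 12
Position 3 (value -2): max_ending_here = 10, max_so_far = 12
Position 4 (value -12): max_ending_here = -2, max_so_far = 12
Position 5 (value -14): max_ending_here = -14, max_so_far = 12
Position 6 (value -10): max_ending_here = -10, max_so_far = 12
Position 7 (value -8): max_ending_here = -8, max_so_far = 12

Maximum subarray: [4, 8]
Maximum sum: 12

The maximum subarray is [4, 8] with sum 12. This subarray runs from index 1 to index 2.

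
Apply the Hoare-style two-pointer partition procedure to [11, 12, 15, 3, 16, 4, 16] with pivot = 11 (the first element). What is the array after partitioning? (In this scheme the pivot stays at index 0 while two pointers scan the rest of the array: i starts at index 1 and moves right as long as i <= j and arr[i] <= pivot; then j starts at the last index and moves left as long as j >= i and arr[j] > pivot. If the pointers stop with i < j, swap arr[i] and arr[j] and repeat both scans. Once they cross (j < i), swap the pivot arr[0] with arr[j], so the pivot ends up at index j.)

Hoare-style two-pointer partition with pivot = 11:

Initial array: [11, 12, 15, 3, 16, 4, 16]

Pointers start at i = 1, j = 6.
i stops at index 1 (arr[1]=12 > 11), j stops at index 5 (arr[5]=4 <= 11): swap arr[1] and arr[5], array becomes [11, 4, 15, 3, 16, 12, 16]
i stops at index 2 (arr[2]=15 > 11), j stops at index 3 (arr[3]=3 <= 11): swap arr[2] and arr[3], array becomes [11, 4, 3, 15, 16, 12, 16]
i ends at 3, j ends at 2: the pointers have crossed (j < i), so scanning stops.

Swap pivot arr[0] with arr[2] to place pivot at position 2: [3, 4, 11, 15, 16, 12, 16]
Pivot position: 2

After partitioning with pivot 11, the array becomes [3, 4, 11, 15, 16, 12, 16]. The pivot is placed at index 2. All elements to the left of the pivot are <= 11, and all elements to the right are > 11.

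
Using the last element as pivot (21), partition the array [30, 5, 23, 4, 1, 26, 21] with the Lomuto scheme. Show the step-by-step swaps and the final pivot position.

Lomuto partition with pivot = 21:

Initial array: [30, 5, 23, 4, 1, 26, 21]

arr[0]=30 > 21: no swap
arr[1]=5 <= 21: swap with position 0, array becomes [5, 30, 23, 4, 1, 26, 21]
arr[2]=23 > 21: no swap
arr[3]=4 <= 21: swap with position 1, array becomes [5, 4, 23, 30, 1, 26, 21]
arr[4]=1 <= 21: swap with position 2, array becomes [5, 4, 1, 30, 23, 26, 21]
arr[5]=26 > 21: no swap

Place pivot at position 3: [5, 4, 1, 21, 23, 26, 30]
Pivot position: 3

After partitioning with pivot 21, the array becomes [5, 4, 1, 21, 23, 26, 30]. The pivot is placed at index 3. All elements to the left of the pivot are <= 21, and all elements to the right are > 21.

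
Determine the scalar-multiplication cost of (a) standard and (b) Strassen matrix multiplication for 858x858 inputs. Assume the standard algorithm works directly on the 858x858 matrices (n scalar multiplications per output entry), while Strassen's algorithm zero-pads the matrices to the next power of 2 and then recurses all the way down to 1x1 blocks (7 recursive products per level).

Matrix multiplication for 858x858 matrices:

Strassen's algorithm requires power-of-2 dimensions. Pad 858x858 to 1024x1024 (next power of 2).

Standard algorithm: 858^3 = 631628712 multiplications
Strassen's algorithm: 7^(log2(1024)) = 7^10 = 282475249 multiplications
Savings: 631628712 - 282475249 = 349153463 multiplications

Standard: 631628712 multiplications (858^3). Strassen: 282475249 multiplications (7^10, after padding to 1024x1024). Strassen reduces 8 recursive multiplications to 7 at each level.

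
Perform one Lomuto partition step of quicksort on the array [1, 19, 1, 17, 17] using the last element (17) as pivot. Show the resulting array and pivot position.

Lomuto partition with pivot = 17:

Initial array: [1, 19, 1, 17, 17]

arr[0]=1 <= 17: swap with position 0, array becomes [1, 19, 1, 17, 17]
arr[1]=19 > 17: no swap
arr[2]=1 <= 17: swap with position 1, array becomes [1, 1, 19, 17, 17]
arr[3]=17 <= 17: swap with position 2, array becomes [1, 1, 17, 19, 17]

Place pivot at position 3: [1, 1, 17, 17, 19]
Pivot position: 3

After partitioning with pivot 17, the array becomes [1, 1, 17, 17, 19]. The pivot is placed at index 3. All elements to the left of the pivot are <= 17, and all elements to the right are > 17.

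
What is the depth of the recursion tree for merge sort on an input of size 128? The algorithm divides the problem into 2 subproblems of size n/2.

For divide and conquer with division factor 2:

Problem sizes at each level:
Level 0: 128
Level 1: 64
Level 2: 32
Level 3: 16
Level 4: 8
Level 5: 4
Level 6: 2
Level 7: 1

The root is level 0 and the size-1 base case is level 7 (the tree spans levels 0 through 7, i.e. 8 levels counting the root), so the depth is the number of divisions: log_2(128) = 7

The recursion tree depth is log_2(128) = 7. At each level, the problem size is divided by 2, so it takes 7 divisions to reduce to a base case of size 1. The algorithm makes 2 recursive calls at each level.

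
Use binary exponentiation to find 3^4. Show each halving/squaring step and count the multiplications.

Computing 3^4 by squaring (build up from 3^1; each line after the first costs one multiplication):

3^1 = 3
3^2 = (3^1)^2 = 3^2 = 9
3^4 = (3^2)^2 = 9^2 = 81

Result: 81
Multiplications needed: 2 (2 lines after 3^1)

3^4 = 81. Using exponentiation by squaring, this requires 2 multiplications. The key idea: if the exponent is even, square the half-power; if odd, multiply by the base once.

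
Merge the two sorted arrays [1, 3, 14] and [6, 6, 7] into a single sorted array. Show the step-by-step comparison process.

Merging process:

Compare 1 vs 6: take 1 from left. Merged: [1]
Compare 3 vs 6: take 3 from left. Merged: [1, 3]
Compare 14 vs 6: take 6 from right. Merged: [1, 3, 6]
Compare 14 vs 6: take 6 from right. Merged: [1, 3, 6, 6]
Compare 14 vs 7: take 7 from right. Merged: [1, 3, 6, 6, 7]
Append remaining from left: [14]. Merged: [1, 3, 6, 6, 7, 14]

Final merged array: [1, 3, 6, 6, 7, 14]
Total comparisons: 5

The merged array is [1, 3, 6, 6, 7, 14], requiring 5 comparisons. The merge step runs in O(n) time where n is the total number of elements.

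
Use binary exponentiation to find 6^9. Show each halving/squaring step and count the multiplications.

Computing 6^9 by squaring (build up from 6^1; each line after the first costs one multiplication):

6^1 = 6
6^2 = (6^1)^2 = 6^2 = 36
6^4 = (6^2)^2 = 36^2 = 1296
6^8 = (6^4)^2 = 1296^2 = 1679616
6^9 = 6 * 6^8 = 6 * 1679616 = 10077696

Result: 10077696
Multiplications needed: 4 (4 lines after 6^1)

6^9 = 10077696. Using exponentiation by squaring, this requires 4 multiplications. The key idea: if the exponent is even, square the half-power; if odd, multiply by the base once.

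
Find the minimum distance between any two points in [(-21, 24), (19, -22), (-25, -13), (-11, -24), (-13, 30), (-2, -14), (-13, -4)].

Computing all pairwise distances among 7 points:

d((-21, 24), (19, -22)) = 60.959
d((-21, 24), (-25, -13)) = 37.2156
d((-21, 24), (-11, -24)) = 49.0306
d((-21, 24), (-13, 30)) = 10.0 <-- minimum
d((-21, 24), (-2, -14)) = 42.4853
d((-21, 24), (-13, -4)) = 29.1204
d((19, -22), (-25, -13)) = 44.911
d((19, -22), (-11, -24)) = 30.0666
d((19, -22), (-13, 30)) = 61.0574
d((19, -22), (-2, -14)) = 22.4722
d((19, -22), (-13, -4)) = 36.7151
d((-25, -13), (-11, -24)) = 17.8045
d((-25, -13), (-13, 30)) = 44.643
d((-25, -13), (-2, -14)) = 23.0217
d((-25, -13), (-13, -4)) = 15.0
d((-11, -24), (-13, 30)) = 54.037
d((-11, -24), (-2, -14)) = 13.4536
d((-11, -24), (-13, -4)) = 20.0998
d((-13, 30), (-2, -14)) = 45.3542
d((-13, 30), (-13, -4)) = 34.0
d((-2, -14), (-13, -4)) = 14.8661

Closest pair: (-21, 24) and (-13, 30) with distance 10.0

The closest pair is (-21, 24) and (-13, 30) with Euclidean distance 10.0. For 7 points, brute-force pairwise comparison is shown above. For large n, the divide-and-conquer algorithm (sort by x, recurse on halves, check the dividing strip) achieves O(n log n).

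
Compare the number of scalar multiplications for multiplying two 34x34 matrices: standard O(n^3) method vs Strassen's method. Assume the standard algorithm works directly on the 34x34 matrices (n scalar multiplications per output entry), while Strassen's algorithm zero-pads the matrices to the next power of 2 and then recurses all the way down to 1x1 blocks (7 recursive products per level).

Matrix multiplication for 34x34 matrices:

Strassen's algorithm requires power-of-2 dimensions. Pad 34x34 to 64x64 (next power of 2).

Standard algorithm: 34^3 = 39304 multiplications
Strassen's algorithm: 7^(log2(64)) = 7^6 = 117649 multiplications
Difference: 39304 - 117649 = -78345 (Strassen uses MORE here due to padding overhead — for small or just-over-power-of-2 n, padding can outweigh the per-level savings)

Standard: 39304 multiplications (34^3). Strassen: 117649 multiplications (7^6, after padding to 64x64). Strassen reduces 8 recursive multiplications to 7 at each level.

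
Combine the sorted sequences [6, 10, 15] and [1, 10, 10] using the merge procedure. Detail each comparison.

Merging process:

Compare 6 vs 1: take 1 from right. Merged: [1]
Compare 6 vs 10: take 6 from left. Merged: [1, 6]
Compare 10 vs 10: take 10 from left. Merged: [1, 6, 10]
Compare 15 vs 10: take 10 from right. Merged: [1, 6, 10, 10]
Compare 15 vs 10: take 10 from right. Merged: [1, 6, 10, 10, 10]
Append remaining from left: [15]. Merged: [1, 6, 10, 10, 10, 15]

Final merged array: [1, 6, 10, 10, 10, 15]
Total comparisons: 5

The merged array is [1, 6, 10, 10, 10, 15], requiring 5 comparisons. The merge step runs in O(n) time where n is the total number of elements.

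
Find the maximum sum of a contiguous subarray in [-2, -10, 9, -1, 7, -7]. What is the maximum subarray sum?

Using Kadane's algorithm on [-2, -10, 9, -1, 7, -7]:

Scanning through the array:
Position 1 (value -10): max_ending_here = -10, max_so_far = -2
Position 2 (value 9): max_ending_here = 9, max_so_far = 9
Position 3 (value -1): max_ending_here = 8, max_so_far = 9
Position 4 (value 7): max_ending_here = 15, max_so_far = 15
Position 5 (value -7): max_ending_here = 8, max_so_far = 15

Maximum subarray: [9, -1, 7]
Maximum sum: 15

The maximum subarray is [9, -1, 7] with sum 15. This subarray runs from index 2 to index 4.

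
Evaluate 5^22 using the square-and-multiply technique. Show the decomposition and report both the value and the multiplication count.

Computing 5^22 by squaring (build up from 5^1; each line after the first costs one multiplication):

5^1 = 5
5^2 = (5^1)^2 = 5^2 = 25
5^4 = (5^2)^2 = 25^2 = 625
5^5 = 5 * 5^4 = 5 * 625 = 3125
5^10 = (5^5)^2 = 3125^2 = 9765625
5^11 = 5 * 5^10 = 5 * 9765625 = 48828125
5^22 = (5^11)^2 = 48828125^2 = 2384185791015625

Result: 2384185791015625
Multiplications needed: 6 (6 lines after 5^1)

5^22 = 2384185791015625. Using exponentiation by squaring, this requires 6 multiplications. The key idea: if the exponent is even, square the half-power; if odd, multiply by the base once.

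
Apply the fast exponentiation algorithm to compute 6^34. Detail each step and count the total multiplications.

Computing 6^34 by squaring (build up from 6^1; each line after the first costs one multiplication):

6^1 = 6
6^2 = (6^1)^2 = 6^2 = 36
6^4 = (6^2)^2 = 36^2 = 1296
6^8 = (6^4)^2 = 1296^2 = 1679616
6^16 = (6^8)^2 = 1679616^2 = 2821109907456
6^17 = 6 * 6^16 = 6 * 2821109907456 = 16926659444736
6^34 = (6^17)^2 = 16926659444736^2 = 286511799958070431838109696

Result: 286511799958070431838109696
Multiplications needed: 6 (6 lines after 6^1)

6^34 = 286511799958070431838109696. Using exponentiation by squaring, this requires 6 multiplications. The key idea: if the exponent is even, square the half-power; if odd, multiply by the base once.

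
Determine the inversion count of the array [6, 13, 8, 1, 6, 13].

Finding inversions in [6, 13, 8, 1, 6, 13]:

(0, 3): arr[0]=6 > arr[3]=1
(1, 2): arr[1]=13 > arr[2]=8
(1, 3): arr[1]=13 > arr[3]=1
(1, 4): arr[1]=13 > arr[4]=6
(2, 3): arr[2]=8 > arr[3]=1
(2, 4): arr[2]=8 > arr[4]=6

Total inversions: 6

The array has 6 inversion(s): (0,3), (1,2), (1,3), (1,4), (2,3), (2,4). Each pair (i,j) satisfies i < j and arr[i] > arr[j].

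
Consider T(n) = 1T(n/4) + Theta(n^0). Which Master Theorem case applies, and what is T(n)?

Master Theorem for T(n) = 1T(n/4) + O(n^0):

a = 1, b = 4, c = 0
log_b(a) = log_4(1) = 0.0000

Case 2: c = 0 = log_4(1) = 0.0000
T(n) = O(n^0 log n) = O(log n)

For T(n) = 1T(n/4) + O(n^0): log_4(1) = 0.0000. This is Case 2 of the Master Theorem (c = log_b(a), equal work at all levels), giving O(log n).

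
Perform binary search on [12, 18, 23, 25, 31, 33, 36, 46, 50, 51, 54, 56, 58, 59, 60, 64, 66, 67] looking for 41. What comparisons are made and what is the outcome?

Binary search for 41 in [12, 18, 23, 25, 31, 33, 36, 46, 50, 51, 54, 56, 58, 59, 60, 64, 66, 67]:

lo=0, hi=17, mid=8, arr[mid]=50 -> 50 > 41, search left half
lo=0, hi=7, mid=3, arr[mid]=25 -> 25 < 41, search right half
lo=4, hi=7, mid=5, arr[mid]=33 -> 33 < 41, search right half
lo=6, hi=7, mid=6, arr[mid]=36 -> 36 < 41, search right half
lo=7, hi=7, mid=7, arr[mid]=46 -> 46 > 41, search left half
lo=7 > hi=6, target 41 not found

Binary search determines that 41 is not in the array after 5 comparisons. The search space was exhausted without finding the target.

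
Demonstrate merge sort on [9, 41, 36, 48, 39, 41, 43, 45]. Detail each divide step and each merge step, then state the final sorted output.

Merge sort trace:

Split: [9, 41, 36, 48, 39, 41, 43, 45] -> [9, 41, 36, 48] and [39, 41, 43, 45]
  Split: [9, 41, 36, 48] -> [9, 41] and [36, 48]
    Split: [9, 41] -> [9] and [41]
    Merge: [9] + [41] -> [9, 41]
    Split: [36, 48] -> [36] and [48]
    Merge: [36] + [48] -> [36, 48]
  Merge: [9, 41] + [36, 48] -> [9, 36, 41, 48]
  Split: [39, 41, 43, 45] -> [39, 41] and [43, 45]
    Split: [39, 41] -> [39] and [41]
    Merge: [39] + [41] -> [39, 41]
    Split: [43, 45] -> [43] and [45]
    Merge: [43] + [45] -> [43, 45]
  Merge: [39, 41] + [43, 45] -> [39, 41, 43, 45]
Merge: [9, 36, 41, 48] + [39, 41, 43, 45] -> [9, 36, 39, 41, 41, 43, 45, 48]

Final sorted array: [9, 36, 39, 41, 41, 43, 45, 48]

The merge sort proceeds by recursively splitting the array and merging sorted halves.
After all merges, the sorted array is [9, 36, 39, 41, 41, 43, 45, 48].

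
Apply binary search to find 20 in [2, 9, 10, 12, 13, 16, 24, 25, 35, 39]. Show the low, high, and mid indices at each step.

Binary search for 20 in [2, 9, 10, 12, 13, 16, 24, 25, 35, 39]:

lo=0, hi=9, mid=4, arr[mid]=13 -> 13 < 20, search right half
lo=5, hi=9, mid=7, arr[mid]=25 -> 25 > 20, search left half
lo=5, hi=6, mid=5, arr[mid]=16 -> 16 < 20, search right half
lo=6, hi=6, mid=6, arr[mid]=24 -> 24 > 20, search left half
lo=6 > hi=5, target 20 not found

Binary search determines that 20 is not in the array after 4 comparisons. The search space was exhausted without finding the target.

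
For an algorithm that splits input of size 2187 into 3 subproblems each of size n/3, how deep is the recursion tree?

For divide and conquer with division factor 3:

Problem sizes at each level:
Level 0: 2187
Level 1: 729
Level 2: 243
Level 3: 81
Level 4: 27
Level 5: 9
Level 6: 3
Level 7: 1

The root is level 0 and the size-1 base case is level 7 (the tree spans levels 0 through 7, i.e. 8 levels counting the root), so the depth is the number of divisions: log_3(2187) = 7

The recursion tree depth is log_3(2187) = 7. At each level, the problem size is divided by 3, so it takes 7 divisions to reduce to a base case of size 1. The algorithm makes 3 recursive calls at each level.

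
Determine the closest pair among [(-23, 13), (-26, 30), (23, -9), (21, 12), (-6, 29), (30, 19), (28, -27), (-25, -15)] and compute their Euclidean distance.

Computing all pairwise distances among 8 points:

d((-23, 13), (-26, 30)) = 17.2627
d((-23, 13), (23, -9)) = 50.9902
d((-23, 13), (21, 12)) = 44.0114
d((-23, 13), (-6, 29)) = 23.3452
d((-23, 13), (30, 19)) = 53.3385
d((-23, 13), (28, -27)) = 64.8151
d((-23, 13), (-25, -15)) = 28.0713
d((-26, 30), (23, -9)) = 62.6259
d((-26, 30), (21, 12)) = 50.3289
d((-26, 30), (-6, 29)) = 20.025
d((-26, 30), (30, 19)) = 57.0701
d((-26, 30), (28, -27)) = 78.5175
d((-26, 30), (-25, -15)) = 45.0111
d((23, -9), (21, 12)) = 21.095
d((23, -9), (-6, 29)) = 47.8017
d((23, -9), (30, 19)) = 28.8617
d((23, -9), (28, -27)) = 18.6815
d((23, -9), (-25, -15)) = 48.3735
d((21, 12), (-6, 29)) = 31.9061
d((21, 12), (30, 19)) = 11.4018 <-- minimum
d((21, 12), (28, -27)) = 39.6232
d((21, 12), (-25, -15)) = 53.3385
d((-6, 29), (30, 19)) = 37.3631
d((-6, 29), (28, -27)) = 65.5134
d((-6, 29), (-25, -15)) = 47.927
d((30, 19), (28, -27)) = 46.0435
d((30, 19), (-25, -15)) = 64.6607
d((28, -27), (-25, -15)) = 54.3415

Closest pair: (21, 12) and (30, 19) with distance 11.4018

The closest pair is (21, 12) and (30, 19) with Euclidean distance 11.4018. For 8 points, brute-force pairwise comparison is shown above. For large n, the divide-and-conquer algorithm (sort by x, recurse on halves, check the dividing strip) achieves O(n log n).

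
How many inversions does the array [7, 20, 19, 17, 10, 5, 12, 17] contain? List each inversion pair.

Finding inversions in [7, 20, 19, 17, 10, 5, 12, 17]:

(0, 5): arr[0]=7 > arr[5]=5
(1, 2): arr[1]=20 > arr[2]=19
(1, 3): arr[1]=20 > arr[3]=17
(1, 4): arr[1]=20 > arr[4]=10
(1, 5): arr[1]=20 > arr[5]=5
(1, 6): arr[1]=20 > arr[6]=12
(1, 7): arr[1]=20 > arr[7]=17
(2, 3): arr[2]=19 > arr[3]=17
(2, 4): arr[2]=19 > arr[4]=10
(2, 5): arr[2]=19 > arr[5]=5
(2, 6): arr[2]=19 > arr[6]=12
(2, 7): arr[2]=19 > arr[7]=17
(3, 4): arr[3]=17 > arr[4]=10
(3, 5): arr[3]=17 > arr[5]=5
(3, 6): arr[3]=17 > arr[6]=12
(4, 5): arr[4]=10 > arr[5]=5

Total inversions: 16

The array has 16 inversion(s): (0,5), (1,2), (1,3), (1,4), (1,5), (1,6), (1,7), (2,3), (2,4), (2,5), (2,6), (2,7), (3,4), (3,5), (3,6), (4,5). Each pair (i,j) satisfies i < j and arr[i] > arr[j].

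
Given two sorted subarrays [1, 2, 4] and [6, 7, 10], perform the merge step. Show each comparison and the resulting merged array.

Merging process:

Compare 1 vs 6: take 1 from left. Merged: [1]
Compare 2 vs 6: take 2 from left. Merged: [1, 2]
Compare 4 vs 6: take 4 from left. Merged: [1, 2, 4]
Append remaining from right: [6, 7, 10]. Merged: [1, 2, 4, 6, 7, 10]

Final merged array: [1, 2, 4, 6, 7, 10]
Total comparisons: 3

The merged array is [1, 2, 4, 6, 7, 10], requiring 3 comparisons. The merge step runs in O(n) time where n is the total number of elements.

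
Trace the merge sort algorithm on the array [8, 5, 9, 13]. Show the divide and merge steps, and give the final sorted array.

Merge sort trace:

Split: [8, 5, 9, 13] -> [8, 5] and [9, 13]
  Split: [8, 5] -> [8] and [5]
  Merge: [8] + [5] -> [5, 8]
  Split: [9, 13] -> [9] and [13]
  Merge: [9] + [13] -> [9, 13]
Merge: [5, 8] + [9, 13] -> [5, 8, 9, 13]

Final sorted array: [5, 8, 9, 13]

The merge sort proceeds by recursively splitting the array and merging sorted halves.
After all merges, the sorted array is [5, 8, 9, 13].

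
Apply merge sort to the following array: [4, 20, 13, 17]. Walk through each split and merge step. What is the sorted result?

Merge sort trace:

Split: [4, 20, 13, 17] -> [4, 20] and [13, 17]
  Split: [4, 20] -> [4] and [20]
  Merge: [4] + [20] -> [4, 20]
  Split: [13, 17] -> [13] and [17]
  Merge: [13] + [17] -> [13, 17]
Merge: [4, 20] + [13, 17] -> [4, 13, 17, 20]

Final sorted array: [4, 13, 17, 20]

The merge sort proceeds by recursively splitting the array and merging sorted halves.
After all merges, the sorted array is [4, 13, 17, 20].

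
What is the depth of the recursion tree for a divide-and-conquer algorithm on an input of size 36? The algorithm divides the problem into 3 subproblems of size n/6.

For divide and conquer with division factor 6:

Problem sizes at each level:
Level 0: 36
Level 1: 6
Level 2: 1

The root is level 0 and the size-1 base case is level 2 (the tree spans levels 0 through 2, i.e. 3 levels counting the root), so the depth is the number of divisions: log_6(36) = 2

The recursion tree depth is log_6(36) = 2. At each level, the problem size is divided by 6, so it takes 2 divisions to reduce to a base case of size 1. The algorithm makes 3 recursive calls at each level.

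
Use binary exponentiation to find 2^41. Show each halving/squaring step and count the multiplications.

Computing 2^41 by squaring (build up from 2^1; each line after the first costs one multiplication):

2^1 = 2
2^2 = (2^1)^2 = 2^2 = 4
2^4 = (2^2)^2 = 4^2 = 16
2^5 = 2 * 2^4 = 2 * 16 = 32
2^10 = (2^5)^2 = 32^2 = 1024
2^20 = (2^10)^2 = 1024^2 = 1048576
2^40 = (2^20)^2 = 1048576^2 = 1099511627776
2^41 = 2 * 2^40 = 2 * 1099511627776 = 2199023255552

Result: 2199023255552
Multiplications needed: 7 (7 lines after 2^1)

2^41 = 2199023255552. Using exponentiation by squaring, this requires 7 multiplications. The key idea: if the exponent is even, square the half-power; if odd, multiply by the base once.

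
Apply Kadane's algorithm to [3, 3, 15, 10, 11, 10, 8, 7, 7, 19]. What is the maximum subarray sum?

Using Kadane's algorithm on [3, 3, 15, 10, 11, 10, 8, 7, 7, 19]:

Scanning through the array:
Position 1 (value 3): max_ending_here = 6, max_so_far = 6
Position 2 (value 15): max_ending_here = 21, max_so_far = 21
Position 3 (value 10): max_ending_here = 31, max_so_far = 31
Position 4 (value 11): max_ending_here = 42, max_so_far = 42
Position 5 (value 10): max_ending_here = 52, max_so_far = 52
Position 6 (value 8): max_ending_here = 60, max_so_far = 60
Position 7 (value 7): max_ending_here = 67, max_so_far = 67
Position 8 (value 7): max_ending_here = 74, max_so_far = 74
Position 9 (value 19): max_ending_here = 93, max_so_far = 93

Maximum subarray: [3, 3, 15, 10, 11, 10, 8, 7, 7, 19]
Maximum sum: 93

The maximum subarray is [3, 3, 15, 10, 11, 10, 8, 7, 7, 19] with sum 93. This subarray runs from index 0 to index 9.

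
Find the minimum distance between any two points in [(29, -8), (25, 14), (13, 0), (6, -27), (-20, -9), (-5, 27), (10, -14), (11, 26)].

Computing all pairwise distances among 8 points:

d((29, -8), (25, 14)) = 22.3607
d((29, -8), (13, 0)) = 17.8885
d((29, -8), (6, -27)) = 29.8329
d((29, -8), (-20, -9)) = 49.0102
d((29, -8), (-5, 27)) = 48.7955
d((29, -8), (10, -14)) = 19.9249
d((29, -8), (11, 26)) = 38.4708
d((25, 14), (13, 0)) = 18.4391
d((25, 14), (6, -27)) = 45.1885
d((25, 14), (-20, -9)) = 50.5371
d((25, 14), (-5, 27)) = 32.6956
d((25, 14), (10, -14)) = 31.7648
d((25, 14), (11, 26)) = 18.4391
d((13, 0), (6, -27)) = 27.8927
d((13, 0), (-20, -9)) = 34.2053
d((13, 0), (-5, 27)) = 32.45
d((13, 0), (10, -14)) = 14.3178
d((13, 0), (11, 26)) = 26.0768
d((6, -27), (-20, -9)) = 31.6228
d((6, -27), (-5, 27)) = 55.109
d((6, -27), (10, -14)) = 13.6015 <-- minimum
d((6, -27), (11, 26)) = 53.2353
d((-20, -9), (-5, 27)) = 39.0
d((-20, -9), (10, -14)) = 30.4138
d((-20, -9), (11, 26)) = 46.7547
d((-5, 27), (10, -14)) = 43.6578
d((-5, 27), (11, 26)) = 16.0312
d((10, -14), (11, 26)) = 40.0125

Closest pair: (6, -27) and (10, -14) with distance 13.6015

The closest pair is (6, -27) and (10, -14) with Euclidean distance 13.6015. For 8 points, brute-force pairwise comparison is shown above. For large n, the divide-and-conquer algorithm (sort by x, recurse on halves, check the dividing strip) achieves O(n log n).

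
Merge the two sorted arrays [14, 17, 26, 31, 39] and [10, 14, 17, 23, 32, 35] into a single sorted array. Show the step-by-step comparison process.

Merging process:

Compare 14 vs 10: take 10 from right. Merged: [10]
Compare 14 vs 14: take 14 from left. Merged: [10, 14]
Compare 17 vs 14: take 14 from right. Merged: [10, 14, 14]
Compare 17 vs 17: take 17 from left. Merged: [10, 14, 14, 17]
Compare 26 vs 17: take 17 from right. Merged: [10, 14, 14, 17, 17]
Compare 26 vs 23: take 23 from right. Merged: [10, 14, 14, 17, 17, 23]
Compare 26 vs 32: take 26 from left. Merged: [10, 14, 14, 17, 17, 23, 26]
Compare 31 vs 32: take 31 from left. Merged: [10, 14, 14, 17, 17, 23, 26, 31]
Compare 39 vs 32: take 32 from right. Merged: [10, 14, 14, 17, 17, 23, 26, 31, 32]
Compare 39 vs 35: take 35 from right. Merged: [10, 14, 14, 17, 17, 23, 26, 31, 32, 35]
Append remaining from left: [39]. Merged: [10, 14, 14, 17, 17, 23, 26, 31, 32, 35, 39]

Final merged array: [10, 14, 14, 17, 17, 23, 26, 31, 32, 35, 39]
Total comparisons: 10

The merged array is [10, 14, 14, 17, 17, 23, 26, 31, 32, 35, 39], requiring 10 comparisons. The merge step runs in O(n) time where n is the total number of elements.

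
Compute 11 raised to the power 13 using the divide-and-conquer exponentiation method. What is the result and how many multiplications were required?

Computing 11^13 by squaring (build up from 11^1; each line after the first costs one multiplication):

11^1 = 11
11^2 = (11^1)^2 = 11^2 = 121
11^3 = 11 * 11^2 = 11 * 121 = 1331
11^6 = (11^3)^2 = 1331^2 = 1771561
11^12 = (11^6)^2 = 1771561^2 = 3138428376721
11^13 = 11 * 11^12 = 11 * 3138428376721 = 34522712143931

Result: 34522712143931
Multiplications needed: 5 (5 lines after 11^1)

11^13 = 34522712143931. Using exponentiation by squaring, this requires 5 multiplications. The key idea: if the exponent is even, square the half-power; if odd, multiply by the base once.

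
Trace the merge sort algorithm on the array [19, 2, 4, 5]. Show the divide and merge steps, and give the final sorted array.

Merge sort trace:

Split: [19, 2, 4, 5] -> [19, 2] and [4, 5]
  Split: [19, 2] -> [19] and [2]
  Merge: [19] + [2] -> [2, 19]
  Split: [4, 5] -> [4] and [5]
  Merge: [4] + [5] -> [4, 5]
Merge: [2, 19] + [4, 5] -> [2, 4, 5, 19]

Final sorted array: [2, 4, 5, 19]

The merge sort proceeds by recursively splitting the array and merging sorted halves.
After all merges, the sorted array is [2, 4, 5, 19].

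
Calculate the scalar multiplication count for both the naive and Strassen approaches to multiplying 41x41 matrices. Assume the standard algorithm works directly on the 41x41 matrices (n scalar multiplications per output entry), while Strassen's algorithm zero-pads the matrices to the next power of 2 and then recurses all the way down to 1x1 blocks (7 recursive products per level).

Matrix multiplication for 41x41 matrices:

Strassen's algorithm requires power-of-2 dimensions. Pad 41x41 to 64x64 (next power of 2).

Standard algorithm: 41^3 = 68921 multiplications
Strassen's algorithm: 7^(log2(64)) = 7^6 = 117649 multiplications
Difference: 68921 - 117649 = -48728 (Strassen uses MORE here due to padding overhead — for small or just-over-power-of-2 n, padding can outweigh the per-level savings)

Standard: 68921 multiplications (41^3). Strassen: 117649 multiplications (7^6, after padding to 64x64). Strassen reduces 8 recursive multiplications to 7 at each level.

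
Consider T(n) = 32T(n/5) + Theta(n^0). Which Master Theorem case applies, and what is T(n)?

Master Theorem for T(n) = 32T(n/5) + O(n^0):

a = 32, b = 5, c = 0
log_b(a) = log_5(32) = 2.1534

Case 1: c = 0 < log_5(32) = 2.1534
T(n) = O(n^(log_5 32))

For T(n) = 32T(n/5) + O(n^0): log_5(32) = 2.1534. This is Case 1 of the Master Theorem (c < log_b(a), work dominated by leaves), giving O(n^(log_5 32)).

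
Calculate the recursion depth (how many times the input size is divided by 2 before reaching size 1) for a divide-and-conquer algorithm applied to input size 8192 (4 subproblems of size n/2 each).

For divide and conquer with division factor 2:

Problem sizes at each level:
Level 0: 8192
Level 1: 4096
Level 2: 2048
Level 3: 1024
Level 4: 512
Level 5: 256
Level 6: 128
Level 7: 64
Level 8: 32
Level 9: 16
Level 10: 8
Level 11: 4
Level 12: 2
Level 13: 1

The root is level 0 and the size-1 base case is level 13 (the tree spans levels 0 through 13, i.e. 14 levels counting the root), so the depth is the number of divisions: log_2(8192) = 13

The recursion tree depth is log_2(8192) = 13. At each level, the problem size is divided by 2, so it takes 13 divisions to reduce to a base case of size 1. The algorithm makes 4 recursive calls at each level.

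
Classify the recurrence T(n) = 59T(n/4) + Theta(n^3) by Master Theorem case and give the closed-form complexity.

Master Theorem for T(n) = 59T(n/4) + O(n^3):

a = 59, b = 4, c = 3
log_b(a) = log_4(59) = 2.9413

Case 3: c = 3 > log_4(59) = 2.9413
T(n) = O(n^3) = O(n^3)

For T(n) = 59T(n/4) + O(n^3): log_4(59) = 2.9413. This is Case 3 of the Master Theorem (c > log_b(a), work dominated by root), giving O(n^3).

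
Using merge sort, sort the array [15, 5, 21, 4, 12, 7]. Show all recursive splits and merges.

Merge sort trace:

Split: [15, 5, 21, 4, 12, 7] -> [15, 5, 21] and [4, 12, 7]
  Split: [15, 5, 21] -> [15] and [5, 21]
    Split: [5, 21] -> [5] and [21]
    Merge: [5] + [21] -> [5, 21]
  Merge: [15] + [5, 21] -> [5, 15, 21]
  Split: [4, 12, 7] -> [4] and [12, 7]
    Split: [12, 7] -> [12] and [7]
    Merge: [12] + [7] -> [7, 12]
  Merge: [4] + [7, 12] -> [4, 7, 12]
Merge: [5, 15, 21] + [4, 7, 12] -> [4, 5, 7, 12, 15, 21]

Final sorted array: [4, 5, 7, 12, 15, 21]

The merge sort proceeds by recursively splitting the array and merging sorted halves.
After all merges, the sorted array is [4, 5, 7, 12, 15, 21].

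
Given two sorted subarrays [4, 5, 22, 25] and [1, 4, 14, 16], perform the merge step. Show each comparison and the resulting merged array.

Merging process:

Compare 4 vs 1: take 1 from right. Merged: [1]
Compare 4 vs 4: take 4 from left. Merged: [1, 4]
Compare 5 vs 4: take 4 from right. Merged: [1, 4, 4]
Compare 5 vs 14: take 5 from left. Merged: [1, 4, 4, 5]
Compare 22 vs 14: take 14 from right. Merged: [1, 4, 4, 5, 14]
Compare 22 vs 16: take 16 from right. Merged: [1, 4, 4, 5, 14, 16]
Append remaining from left: [22, 25]. Merged: [1, 4, 4, 5, 14, 16, 22, 25]

Final merged array: [1, 4, 4, 5, 14, 16, 22, 25]
Total comparisons: 6

The merged array is [1, 4, 4, 5, 14, 16, 22, 25], requiring 6 comparisons. The merge step runs in O(n) time where n is the total number of elements.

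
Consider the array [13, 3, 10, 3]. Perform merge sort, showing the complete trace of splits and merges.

Merge sort trace:

Split: [13, 3, 10, 3] -> [13, 3] and [10, 3]
  Split: [13, 3] -> [13] and [3]
  Merge: [13] + [3] -> [3, 13]
  Split: [10, 3] -> [10] and [3]
  Merge: [10] + [3] -> [3, 10]
Merge: [3, 13] + [3, 10] -> [3, 3, 10, 13]

Final sorted array: [3, 3, 10, 13]

The merge sort proceeds by recursively splitting the array and merging sorted halves.
After all merges, the sorted array is [3, 3, 10, 13].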